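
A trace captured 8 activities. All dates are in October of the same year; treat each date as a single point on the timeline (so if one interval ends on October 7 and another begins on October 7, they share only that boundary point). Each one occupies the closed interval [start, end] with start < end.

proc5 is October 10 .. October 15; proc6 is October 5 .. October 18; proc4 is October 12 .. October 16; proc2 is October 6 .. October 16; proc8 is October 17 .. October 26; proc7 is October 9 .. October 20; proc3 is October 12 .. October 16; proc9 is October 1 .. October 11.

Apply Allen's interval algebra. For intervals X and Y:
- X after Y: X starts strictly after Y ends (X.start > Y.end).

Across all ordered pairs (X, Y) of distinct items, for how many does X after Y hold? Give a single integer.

Checking all 56 ordered pairs for relation 'after'; matching pairs in alphabetical order:
(proc3, proc9): proc3 after proc9 ✓
(proc4, proc9): proc4 after proc9 ✓
(proc8, proc2): proc8 after proc2 ✓
(proc8, proc3): proc8 after proc3 ✓
(proc8, proc4): proc8 after proc4 ✓
(proc8, proc5): proc8 after proc5 ✓
(proc8, proc9): proc8 after proc9 ✓
Count: 7.

7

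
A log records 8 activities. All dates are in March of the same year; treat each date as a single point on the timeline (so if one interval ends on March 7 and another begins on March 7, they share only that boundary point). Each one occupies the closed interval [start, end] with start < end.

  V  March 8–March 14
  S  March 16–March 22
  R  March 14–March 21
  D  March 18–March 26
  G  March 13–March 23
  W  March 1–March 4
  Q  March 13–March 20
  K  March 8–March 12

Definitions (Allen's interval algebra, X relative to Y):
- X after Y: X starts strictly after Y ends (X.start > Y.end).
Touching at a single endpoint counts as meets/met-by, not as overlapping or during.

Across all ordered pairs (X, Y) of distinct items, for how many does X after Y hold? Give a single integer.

14

Checking all 56 ordered pairs for relation 'after'; matching pairs in alphabetical order:
(D, K): D after K ✓
(D, V): D after V ✓
(D, W): D after W ✓
(G, K): G after K ✓
(G, W): G after W ✓
(K, W): K after W ✓
(Q, K): Q after K ✓
(Q, W): Q after W ✓
(R, K): R after K ✓
(R, W): R after W ✓
(S, K): S after K ✓
(S, V): S after V ✓
(S, W): S after W ✓
(V, W): V after W ✓
Count: 14.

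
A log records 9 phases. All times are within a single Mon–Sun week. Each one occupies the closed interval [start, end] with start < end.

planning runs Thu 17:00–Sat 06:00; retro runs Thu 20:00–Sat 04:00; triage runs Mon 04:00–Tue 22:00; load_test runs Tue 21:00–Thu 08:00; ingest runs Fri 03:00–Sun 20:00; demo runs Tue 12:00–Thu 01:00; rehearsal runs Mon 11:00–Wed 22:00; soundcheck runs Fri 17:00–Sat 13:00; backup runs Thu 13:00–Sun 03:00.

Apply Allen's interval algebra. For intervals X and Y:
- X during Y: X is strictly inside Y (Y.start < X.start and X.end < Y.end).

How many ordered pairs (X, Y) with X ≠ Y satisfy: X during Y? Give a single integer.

Checking all 72 ordered pairs for relation 'during'; matching pairs in alphabetical order:
(planning, backup): planning during backup ✓
(retro, backup): retro during backup ✓
(retro, planning): retro during planning ✓
(soundcheck, backup): soundcheck during backup ✓
(soundcheck, ingest): soundcheck during ingest ✓
Count: 5.

5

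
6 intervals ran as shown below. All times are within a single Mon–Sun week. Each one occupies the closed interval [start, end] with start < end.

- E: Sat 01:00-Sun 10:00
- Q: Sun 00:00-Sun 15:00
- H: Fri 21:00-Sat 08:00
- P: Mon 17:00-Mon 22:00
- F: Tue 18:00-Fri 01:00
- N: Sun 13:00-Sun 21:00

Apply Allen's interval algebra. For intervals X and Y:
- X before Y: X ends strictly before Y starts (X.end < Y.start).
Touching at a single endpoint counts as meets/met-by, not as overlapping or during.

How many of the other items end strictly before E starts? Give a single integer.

2

Target E = [Sat 01:00, Sun 10:00].
F [Tue 18:00, Fri 01:00] → before → counts.
H [Fri 21:00, Sat 08:00] → overlaps → no.
N [Sun 13:00, Sun 21:00] → after → no.
P [Mon 17:00, Mon 22:00] → before → counts.
Q [Sun 00:00, Sun 15:00] → overlapped-by → no.
Total: 2.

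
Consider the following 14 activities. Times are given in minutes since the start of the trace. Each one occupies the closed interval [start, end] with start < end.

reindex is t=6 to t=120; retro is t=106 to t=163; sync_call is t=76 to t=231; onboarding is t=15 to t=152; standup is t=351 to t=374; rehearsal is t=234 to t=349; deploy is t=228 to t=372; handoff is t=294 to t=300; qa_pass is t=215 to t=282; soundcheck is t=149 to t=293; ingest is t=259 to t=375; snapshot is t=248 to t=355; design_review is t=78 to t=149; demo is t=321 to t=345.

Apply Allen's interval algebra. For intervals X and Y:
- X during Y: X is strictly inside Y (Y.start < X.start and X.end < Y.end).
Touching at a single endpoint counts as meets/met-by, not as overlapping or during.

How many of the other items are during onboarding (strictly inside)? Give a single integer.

1

Target onboarding = [t=15, t=152].
demo [t=321, t=345] → after → no.
deploy [t=228, t=372] → after → no.
design_review [t=78, t=149] → during → counts.
handoff [t=294, t=300] → after → no.
ingest [t=259, t=375] → after → no.
qa_pass [t=215, t=282] → after → no.
rehearsal [t=234, t=349] → after → no.
reindex [t=6, t=120] → overlaps → no.
retro [t=106, t=163] → overlapped-by → no.
snapshot [t=248, t=355] → after → no.
soundcheck [t=149, t=293] → overlapped-by → no.
standup [t=351, t=374] → after → no.
sync_call [t=76, t=231] → overlapped-by → no.
Total: 1.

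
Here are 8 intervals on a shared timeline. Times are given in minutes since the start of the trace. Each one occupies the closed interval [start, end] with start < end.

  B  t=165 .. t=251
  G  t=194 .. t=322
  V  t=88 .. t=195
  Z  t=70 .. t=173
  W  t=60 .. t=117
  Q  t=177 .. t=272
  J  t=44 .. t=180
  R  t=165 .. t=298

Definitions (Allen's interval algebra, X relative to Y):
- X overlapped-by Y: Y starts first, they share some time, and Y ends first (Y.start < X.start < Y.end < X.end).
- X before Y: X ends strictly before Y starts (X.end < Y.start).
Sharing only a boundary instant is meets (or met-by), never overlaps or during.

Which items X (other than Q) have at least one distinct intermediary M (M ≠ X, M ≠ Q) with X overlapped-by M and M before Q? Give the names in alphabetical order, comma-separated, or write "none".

B, R, V, Z

Target Q = [t=177, t=272].
Intermediaries M with M before Q: W, Z.
Via W — items with X overlapped-by W: V, Z.
Via Z — items with X overlapped-by Z: B, R, V.
Union: B, R, V, Z.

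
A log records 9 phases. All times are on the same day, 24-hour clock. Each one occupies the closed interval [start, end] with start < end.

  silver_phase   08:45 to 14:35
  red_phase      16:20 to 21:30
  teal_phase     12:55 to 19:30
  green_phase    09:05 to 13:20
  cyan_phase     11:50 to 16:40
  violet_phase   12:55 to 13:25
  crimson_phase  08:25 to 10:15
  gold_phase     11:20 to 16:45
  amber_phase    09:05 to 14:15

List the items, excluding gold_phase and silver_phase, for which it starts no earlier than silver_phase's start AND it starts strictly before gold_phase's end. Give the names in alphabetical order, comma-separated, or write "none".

amber_phase, cyan_phase, green_phase, red_phase, teal_phase, violet_phase

Conditions: its start is no earlier than silver_phase's start (X.start >= 08:45) AND its start is strictly before gold_phase's end (X.start < 16:45).
amber_phase: start 09:05 >= 08:45? ✓; start 09:05 < 16:45? ✓ → yes.
crimson_phase: start 08:25 >= 08:45? ✗; start 08:25 < 16:45? ✓ → no.
cyan_phase: start 11:50 >= 08:45? ✓; start 11:50 < 16:45? ✓ → yes.
green_phase: start 09:05 >= 08:45? ✓; start 09:05 < 16:45? ✓ → yes.
red_phase: start 16:20 >= 08:45? ✓; start 16:20 < 16:45? ✓ → yes.
teal_phase: start 12:55 >= 08:45? ✓; start 12:55 < 16:45? ✓ → yes.
violet_phase: start 12:55 >= 08:45? ✓; start 12:55 < 16:45? ✓ → yes.
Result: amber_phase, cyan_phase, green_phase, red_phase, teal_phase, violet_phase.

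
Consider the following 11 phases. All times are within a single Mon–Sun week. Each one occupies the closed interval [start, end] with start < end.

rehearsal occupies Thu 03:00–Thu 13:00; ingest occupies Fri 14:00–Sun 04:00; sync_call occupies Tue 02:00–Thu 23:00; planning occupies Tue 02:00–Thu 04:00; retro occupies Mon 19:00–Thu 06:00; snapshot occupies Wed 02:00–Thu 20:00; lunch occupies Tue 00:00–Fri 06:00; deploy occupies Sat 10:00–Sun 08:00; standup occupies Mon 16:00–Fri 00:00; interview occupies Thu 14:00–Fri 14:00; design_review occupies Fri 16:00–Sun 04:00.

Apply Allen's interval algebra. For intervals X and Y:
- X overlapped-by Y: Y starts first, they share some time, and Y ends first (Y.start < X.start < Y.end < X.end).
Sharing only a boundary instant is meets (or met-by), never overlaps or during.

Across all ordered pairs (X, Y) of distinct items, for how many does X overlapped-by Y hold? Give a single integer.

13

Checking all 110 ordered pairs for relation 'overlapped-by'; matching pairs in alphabetical order:
(deploy, design_review): deploy overlapped-by design_review ✓
(deploy, ingest): deploy overlapped-by ingest ✓
(interview, lunch): interview overlapped-by lunch ✓
(interview, snapshot): interview overlapped-by snapshot ✓
(interview, standup): interview overlapped-by standup ✓
(interview, sync_call): interview overlapped-by sync_call ✓
(lunch, retro): lunch overlapped-by retro ✓
(lunch, standup): lunch overlapped-by standup ✓
(rehearsal, planning): rehearsal overlapped-by planning ✓
(rehearsal, retro): rehearsal overlapped-by retro ✓
(snapshot, planning): snapshot overlapped-by planning ✓
(snapshot, retro): snapshot overlapped-by retro ✓
(sync_call, retro): sync_call overlapped-by retro ✓
Count: 13.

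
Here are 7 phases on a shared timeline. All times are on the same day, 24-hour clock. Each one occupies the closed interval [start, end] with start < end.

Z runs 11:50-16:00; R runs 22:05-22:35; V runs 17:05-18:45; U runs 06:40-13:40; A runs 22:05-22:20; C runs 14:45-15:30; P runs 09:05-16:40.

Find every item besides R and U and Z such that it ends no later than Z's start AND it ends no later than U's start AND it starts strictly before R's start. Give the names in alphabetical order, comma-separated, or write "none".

none

Conditions: its end is no later than Z's start (X.end <= 11:50) AND its end is no later than U's start (X.end <= 06:40) AND its start is strictly before R's start (X.start < 22:05).
A: end 22:20 <= 11:50? ✗; end 22:20 <= 06:40? ✗; start 22:05 < 22:05? ✗ → no.
C: end 15:30 <= 11:50? ✗; end 15:30 <= 06:40? ✗; start 14:45 < 22:05? ✓ → no.
P: end 16:40 <= 11:50? ✗; end 16:40 <= 06:40? ✗; start 09:05 < 22:05? ✓ → no.
V: end 18:45 <= 11:50? ✗; end 18:45 <= 06:40? ✗; start 17:05 < 22:05? ✓ → no.
Result: none.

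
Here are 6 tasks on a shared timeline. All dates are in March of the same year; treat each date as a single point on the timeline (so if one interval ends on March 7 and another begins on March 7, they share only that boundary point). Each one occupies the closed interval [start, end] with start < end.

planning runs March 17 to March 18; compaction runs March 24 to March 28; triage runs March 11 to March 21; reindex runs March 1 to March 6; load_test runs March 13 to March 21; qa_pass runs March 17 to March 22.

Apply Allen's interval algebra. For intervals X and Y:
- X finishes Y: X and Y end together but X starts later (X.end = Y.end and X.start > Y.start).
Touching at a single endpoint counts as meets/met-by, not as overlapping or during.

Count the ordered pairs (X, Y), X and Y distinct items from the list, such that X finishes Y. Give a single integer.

Checking all 30 ordered pairs for relation 'finishes'; matching pairs in alphabetical order:
(load_test, triage): load_test finishes triage ✓
Count: 1.

1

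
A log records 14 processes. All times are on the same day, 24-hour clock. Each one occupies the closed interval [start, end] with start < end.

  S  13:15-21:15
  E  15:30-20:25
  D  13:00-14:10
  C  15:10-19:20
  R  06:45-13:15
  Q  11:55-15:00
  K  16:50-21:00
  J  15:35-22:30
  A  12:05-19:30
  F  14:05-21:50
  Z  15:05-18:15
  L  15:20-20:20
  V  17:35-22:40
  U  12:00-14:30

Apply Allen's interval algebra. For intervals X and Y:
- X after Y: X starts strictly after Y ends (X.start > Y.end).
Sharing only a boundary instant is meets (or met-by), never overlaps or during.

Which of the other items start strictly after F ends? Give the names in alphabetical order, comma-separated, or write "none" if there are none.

none

Target F = [14:05, 21:50].
A [12:05, 19:30] → overlaps → no.
C [15:10, 19:20] → during → no.
D [13:00, 14:10] → overlaps → no.
E [15:30, 20:25] → during → no.
J [15:35, 22:30] → overlapped-by → no.
K [16:50, 21:00] → during → no.
L [15:20, 20:20] → during → no.
Q [11:55, 15:00] → overlaps → no.
R [06:45, 13:15] → before → no.
S [13:15, 21:15] → overlaps → no.
U [12:00, 14:30] → overlaps → no.
V [17:35, 22:40] → overlapped-by → no.
Z [15:05, 18:15] → during → no.
Result: none.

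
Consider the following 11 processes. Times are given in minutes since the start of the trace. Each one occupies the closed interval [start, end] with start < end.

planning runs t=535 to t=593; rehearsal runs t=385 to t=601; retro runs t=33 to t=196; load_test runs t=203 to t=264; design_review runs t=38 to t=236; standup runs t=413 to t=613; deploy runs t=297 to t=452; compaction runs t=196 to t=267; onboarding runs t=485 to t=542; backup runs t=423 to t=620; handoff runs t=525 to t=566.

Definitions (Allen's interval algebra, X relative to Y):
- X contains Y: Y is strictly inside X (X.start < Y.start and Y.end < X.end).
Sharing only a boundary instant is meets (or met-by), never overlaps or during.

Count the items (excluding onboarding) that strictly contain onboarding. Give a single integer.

Target onboarding = [t=485, t=542].
backup [t=423, t=620] → contains → counts.
compaction [t=196, t=267] → before → no.
deploy [t=297, t=452] → before → no.
design_review [t=38, t=236] → before → no.
handoff [t=525, t=566] → overlapped-by → no.
load_test [t=203, t=264] → before → no.
planning [t=535, t=593] → overlapped-by → no.
rehearsal [t=385, t=601] → contains → counts.
retro [t=33, t=196] → before → no.
standup [t=413, t=613] → contains → counts.
Total: 3.

3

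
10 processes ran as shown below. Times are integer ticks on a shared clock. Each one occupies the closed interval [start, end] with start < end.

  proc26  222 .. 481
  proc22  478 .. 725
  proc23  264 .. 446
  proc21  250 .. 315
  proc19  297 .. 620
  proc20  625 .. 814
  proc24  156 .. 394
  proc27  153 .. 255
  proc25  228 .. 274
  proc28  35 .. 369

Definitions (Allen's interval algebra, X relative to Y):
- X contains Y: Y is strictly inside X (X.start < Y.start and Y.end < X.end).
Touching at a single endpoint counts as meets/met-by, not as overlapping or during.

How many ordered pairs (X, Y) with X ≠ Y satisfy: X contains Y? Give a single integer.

Checking all 90 ordered pairs for relation 'contains'; matching pairs in alphabetical order:
(proc24, proc21): proc24 contains proc21 ✓
(proc24, proc25): proc24 contains proc25 ✓
(proc26, proc21): proc26 contains proc21 ✓
(proc26, proc23): proc26 contains proc23 ✓
(proc26, proc25): proc26 contains proc25 ✓
(proc28, proc21): proc28 contains proc21 ✓
(proc28, proc25): proc28 contains proc25 ✓
(proc28, proc27): proc28 contains proc27 ✓
Count: 8.

8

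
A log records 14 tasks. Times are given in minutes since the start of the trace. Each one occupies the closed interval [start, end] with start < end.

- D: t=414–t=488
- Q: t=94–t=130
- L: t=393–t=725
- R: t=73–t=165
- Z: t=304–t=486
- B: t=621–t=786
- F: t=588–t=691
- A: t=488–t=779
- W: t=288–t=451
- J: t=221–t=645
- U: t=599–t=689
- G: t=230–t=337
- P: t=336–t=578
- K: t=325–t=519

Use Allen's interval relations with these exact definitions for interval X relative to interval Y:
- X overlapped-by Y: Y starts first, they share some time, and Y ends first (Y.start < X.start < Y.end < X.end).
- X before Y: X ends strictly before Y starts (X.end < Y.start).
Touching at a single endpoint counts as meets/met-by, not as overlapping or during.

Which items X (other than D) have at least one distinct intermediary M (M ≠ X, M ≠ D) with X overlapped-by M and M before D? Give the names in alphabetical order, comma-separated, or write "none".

Target D = [t=414, t=488].
Intermediaries M with M before D: G, Q, R.
Via G — items with X overlapped-by G: K, P, W, Z.
Via Q — items with X overlapped-by Q: none.
Via R — items with X overlapped-by R: none.
Union: K, P, W, Z.

K, P, W, Z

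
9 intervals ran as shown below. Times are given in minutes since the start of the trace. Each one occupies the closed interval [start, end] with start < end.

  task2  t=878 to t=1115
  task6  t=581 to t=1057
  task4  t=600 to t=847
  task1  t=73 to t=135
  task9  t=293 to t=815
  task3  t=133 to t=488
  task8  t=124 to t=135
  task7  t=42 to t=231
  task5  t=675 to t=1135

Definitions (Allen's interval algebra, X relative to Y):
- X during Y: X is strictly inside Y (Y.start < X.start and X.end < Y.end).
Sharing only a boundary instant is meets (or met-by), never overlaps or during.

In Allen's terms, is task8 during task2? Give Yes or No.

task8 = [t=124, t=135], task2 = [t=878, t=1115].
Actual relation of task8 to task2: before.
Asked whether 'during' holds → No.

No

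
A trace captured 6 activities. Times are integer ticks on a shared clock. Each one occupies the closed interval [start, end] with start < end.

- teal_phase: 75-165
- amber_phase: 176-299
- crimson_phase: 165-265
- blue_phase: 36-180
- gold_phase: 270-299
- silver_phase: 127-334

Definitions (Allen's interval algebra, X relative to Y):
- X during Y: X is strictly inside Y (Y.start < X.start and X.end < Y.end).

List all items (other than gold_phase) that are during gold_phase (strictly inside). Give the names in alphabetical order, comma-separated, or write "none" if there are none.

Target gold_phase = [270, 299].
amber_phase [176, 299] → finished-by → no.
blue_phase [36, 180] → before → no.
crimson_phase [165, 265] → before → no.
silver_phase [127, 334] → contains → no.
teal_phase [75, 165] → before → no.
Result: none.

none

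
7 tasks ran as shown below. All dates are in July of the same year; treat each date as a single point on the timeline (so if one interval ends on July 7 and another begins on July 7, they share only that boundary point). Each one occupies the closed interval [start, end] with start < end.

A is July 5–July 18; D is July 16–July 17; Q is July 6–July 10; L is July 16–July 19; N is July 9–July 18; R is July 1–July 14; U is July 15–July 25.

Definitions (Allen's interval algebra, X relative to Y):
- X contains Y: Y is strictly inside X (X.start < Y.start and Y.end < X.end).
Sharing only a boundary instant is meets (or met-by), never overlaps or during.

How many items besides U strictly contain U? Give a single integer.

Target U = [July 15, July 25].
A [July 5, July 18] → overlaps → no.
D [July 16, July 17] → during → no.
L [July 16, July 19] → during → no.
N [July 9, July 18] → overlaps → no.
Q [July 6, July 10] → before → no.
R [July 1, July 14] → before → no.
Total: 0.

0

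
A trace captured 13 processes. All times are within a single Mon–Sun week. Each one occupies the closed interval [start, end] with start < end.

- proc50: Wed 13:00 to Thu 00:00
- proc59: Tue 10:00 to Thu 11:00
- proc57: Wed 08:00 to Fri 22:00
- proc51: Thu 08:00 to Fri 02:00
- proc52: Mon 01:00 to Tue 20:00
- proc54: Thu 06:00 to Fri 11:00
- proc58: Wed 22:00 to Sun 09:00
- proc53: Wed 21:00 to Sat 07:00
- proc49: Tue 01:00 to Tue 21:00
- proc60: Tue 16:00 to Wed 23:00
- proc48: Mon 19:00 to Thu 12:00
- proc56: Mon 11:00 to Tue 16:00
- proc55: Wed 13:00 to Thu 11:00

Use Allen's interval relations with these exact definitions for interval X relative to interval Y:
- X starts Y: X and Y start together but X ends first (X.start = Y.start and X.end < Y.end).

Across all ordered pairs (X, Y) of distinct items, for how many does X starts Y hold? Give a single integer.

Checking all 156 ordered pairs for relation 'starts'; matching pairs in alphabetical order:
(proc50, proc55): proc50 starts proc55 ✓
Count: 1.

1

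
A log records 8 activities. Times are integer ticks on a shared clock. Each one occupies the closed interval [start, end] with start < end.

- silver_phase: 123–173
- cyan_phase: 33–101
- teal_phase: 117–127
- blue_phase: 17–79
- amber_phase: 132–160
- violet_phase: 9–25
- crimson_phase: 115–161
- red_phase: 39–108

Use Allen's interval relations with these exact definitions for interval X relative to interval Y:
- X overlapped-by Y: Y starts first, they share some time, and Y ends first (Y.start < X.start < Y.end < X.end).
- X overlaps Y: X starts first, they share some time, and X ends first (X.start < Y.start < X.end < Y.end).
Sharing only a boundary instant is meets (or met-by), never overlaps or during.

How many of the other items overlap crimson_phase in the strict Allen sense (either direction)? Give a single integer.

Target crimson_phase = [115, 161].
amber_phase [132, 160] → during → no.
blue_phase [17, 79] → before → no.
cyan_phase [33, 101] → before → no.
red_phase [39, 108] → before → no.
silver_phase [123, 173] → overlapped-by → counts.
teal_phase [117, 127] → during → no.
violet_phase [9, 25] → before → no.
Total: 1.

1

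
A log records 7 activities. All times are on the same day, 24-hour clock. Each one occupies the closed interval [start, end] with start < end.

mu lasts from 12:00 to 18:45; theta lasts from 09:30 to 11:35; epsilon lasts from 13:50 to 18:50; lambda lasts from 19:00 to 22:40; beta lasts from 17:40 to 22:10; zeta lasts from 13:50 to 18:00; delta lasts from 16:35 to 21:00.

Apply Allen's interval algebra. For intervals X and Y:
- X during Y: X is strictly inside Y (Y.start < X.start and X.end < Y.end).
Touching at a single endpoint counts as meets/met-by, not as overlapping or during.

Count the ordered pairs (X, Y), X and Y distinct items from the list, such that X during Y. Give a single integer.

1

Checking all 42 ordered pairs for relation 'during'; matching pairs in alphabetical order:
(zeta, mu): zeta during mu ✓
Count: 1.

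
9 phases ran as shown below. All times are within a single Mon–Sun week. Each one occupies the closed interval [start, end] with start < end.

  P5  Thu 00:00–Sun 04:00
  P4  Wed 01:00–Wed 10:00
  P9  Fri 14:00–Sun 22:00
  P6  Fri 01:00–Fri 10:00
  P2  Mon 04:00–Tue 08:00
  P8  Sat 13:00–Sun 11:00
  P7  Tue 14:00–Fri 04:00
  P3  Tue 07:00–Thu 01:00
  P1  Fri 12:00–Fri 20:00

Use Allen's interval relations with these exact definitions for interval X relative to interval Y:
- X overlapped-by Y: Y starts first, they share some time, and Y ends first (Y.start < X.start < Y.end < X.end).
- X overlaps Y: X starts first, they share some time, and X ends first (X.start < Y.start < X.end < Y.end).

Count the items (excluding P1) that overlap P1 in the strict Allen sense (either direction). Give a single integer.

Target P1 = [Fri 12:00, Fri 20:00].
P2 [Mon 04:00, Tue 08:00] → before → no.
P3 [Tue 07:00, Thu 01:00] → before → no.
P4 [Wed 01:00, Wed 10:00] → before → no.
P5 [Thu 00:00, Sun 04:00] → contains → no.
P6 [Fri 01:00, Fri 10:00] → before → no.
P7 [Tue 14:00, Fri 04:00] → before → no.
P8 [Sat 13:00, Sun 11:00] → after → no.
P9 [Fri 14:00, Sun 22:00] → overlapped-by → counts.
Total: 1.

1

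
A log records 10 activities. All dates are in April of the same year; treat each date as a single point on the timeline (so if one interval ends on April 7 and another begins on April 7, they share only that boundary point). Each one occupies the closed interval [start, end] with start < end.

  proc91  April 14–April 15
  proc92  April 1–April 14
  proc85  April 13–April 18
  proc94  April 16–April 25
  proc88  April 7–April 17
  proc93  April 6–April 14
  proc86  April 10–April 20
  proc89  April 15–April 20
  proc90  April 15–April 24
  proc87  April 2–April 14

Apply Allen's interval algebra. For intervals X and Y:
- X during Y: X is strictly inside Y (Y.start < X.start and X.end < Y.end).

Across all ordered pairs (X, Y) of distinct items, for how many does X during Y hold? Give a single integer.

4

Checking all 90 ordered pairs for relation 'during'; matching pairs in alphabetical order:
(proc85, proc86): proc85 during proc86 ✓
(proc91, proc85): proc91 during proc85 ✓
(proc91, proc86): proc91 during proc86 ✓
(proc91, proc88): proc91 during proc88 ✓
Count: 4.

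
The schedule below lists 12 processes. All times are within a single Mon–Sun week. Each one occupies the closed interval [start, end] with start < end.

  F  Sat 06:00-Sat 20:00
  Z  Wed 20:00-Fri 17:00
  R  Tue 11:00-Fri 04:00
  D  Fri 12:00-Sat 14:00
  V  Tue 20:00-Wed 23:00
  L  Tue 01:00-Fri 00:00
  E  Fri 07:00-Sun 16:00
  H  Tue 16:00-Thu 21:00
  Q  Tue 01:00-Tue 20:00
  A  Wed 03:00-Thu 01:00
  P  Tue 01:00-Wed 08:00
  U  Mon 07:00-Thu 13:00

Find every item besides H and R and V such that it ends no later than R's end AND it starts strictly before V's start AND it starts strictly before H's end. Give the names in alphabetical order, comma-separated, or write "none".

L, P, Q, U

Conditions: its end is no later than R's end (X.end <= Fri 04:00) AND its start is strictly before V's start (X.start < Tue 20:00) AND its start is strictly before H's end (X.start < Thu 21:00).
A: end Thu 01:00 <= Fri 04:00? ✓; start Wed 03:00 < Tue 20:00? ✗; start Wed 03:00 < Thu 21:00? ✓ → no.
D: end Sat 14:00 <= Fri 04:00? ✗; start Fri 12:00 < Tue 20:00? ✗; start Fri 12:00 < Thu 21:00? ✗ → no.
E: end Sun 16:00 <= Fri 04:00? ✗; start Fri 07:00 < Tue 20:00? ✗; start Fri 07:00 < Thu 21:00? ✗ → no.
F: end Sat 20:00 <= Fri 04:00? ✗; start Sat 06:00 < Tue 20:00? ✗; start Sat 06:00 < Thu 21:00? ✗ → no.
L: end Fri 00:00 <= Fri 04:00? ✓; start Tue 01:00 < Tue 20:00? ✓; start Tue 01:00 < Thu 21:00? ✓ → yes.
P: end Wed 08:00 <= Fri 04:00? ✓; start Tue 01:00 < Tue 20:00? ✓; start Tue 01:00 < Thu 21:00? ✓ → yes.
Q: end Tue 20:00 <= Fri 04:00? ✓; start Tue 01:00 < Tue 20:00? ✓; start Tue 01:00 < Thu 21:00? ✓ → yes.
U: end Thu 13:00 <= Fri 04:00? ✓; start Mon 07:00 < Tue 20:00? ✓; start Mon 07:00 < Thu 21:00? ✓ → yes.
Z: end Fri 17:00 <= Fri 04:00? ✗; start Wed 20:00 < Tue 20:00? ✗; start Wed 20:00 < Thu 21:00? ✓ → no.
Result: L, P, Q, U.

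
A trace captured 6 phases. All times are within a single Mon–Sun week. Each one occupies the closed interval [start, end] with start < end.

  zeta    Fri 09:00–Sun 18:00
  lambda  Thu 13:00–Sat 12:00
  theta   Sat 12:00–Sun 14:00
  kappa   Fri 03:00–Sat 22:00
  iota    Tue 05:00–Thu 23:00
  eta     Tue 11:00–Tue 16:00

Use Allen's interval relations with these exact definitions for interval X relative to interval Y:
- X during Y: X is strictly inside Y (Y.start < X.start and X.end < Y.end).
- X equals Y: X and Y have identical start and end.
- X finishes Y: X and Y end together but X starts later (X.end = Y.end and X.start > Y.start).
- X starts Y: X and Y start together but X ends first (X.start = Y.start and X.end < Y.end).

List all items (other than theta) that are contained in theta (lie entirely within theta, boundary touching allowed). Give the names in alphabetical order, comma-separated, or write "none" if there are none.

none

Target theta = [Sat 12:00, Sun 14:00].
eta [Tue 11:00, Tue 16:00] → before → no.
iota [Tue 05:00, Thu 23:00] → before → no.
kappa [Fri 03:00, Sat 22:00] → overlaps → no.
lambda [Thu 13:00, Sat 12:00] → meets → no.
zeta [Fri 09:00, Sun 18:00] → contains → no.
Result: none.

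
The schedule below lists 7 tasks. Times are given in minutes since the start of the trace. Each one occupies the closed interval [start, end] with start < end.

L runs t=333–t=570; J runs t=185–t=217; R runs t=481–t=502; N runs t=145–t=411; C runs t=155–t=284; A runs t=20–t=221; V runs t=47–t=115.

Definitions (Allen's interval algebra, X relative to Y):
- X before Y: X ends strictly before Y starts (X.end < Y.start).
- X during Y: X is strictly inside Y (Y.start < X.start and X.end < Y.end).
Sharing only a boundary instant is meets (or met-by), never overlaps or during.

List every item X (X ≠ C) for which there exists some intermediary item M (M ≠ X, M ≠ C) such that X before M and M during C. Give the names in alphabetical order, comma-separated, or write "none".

V

Target C = [t=155, t=284].
Intermediaries M with M during C: J.
Via J — items with X before J: V.
Union: V.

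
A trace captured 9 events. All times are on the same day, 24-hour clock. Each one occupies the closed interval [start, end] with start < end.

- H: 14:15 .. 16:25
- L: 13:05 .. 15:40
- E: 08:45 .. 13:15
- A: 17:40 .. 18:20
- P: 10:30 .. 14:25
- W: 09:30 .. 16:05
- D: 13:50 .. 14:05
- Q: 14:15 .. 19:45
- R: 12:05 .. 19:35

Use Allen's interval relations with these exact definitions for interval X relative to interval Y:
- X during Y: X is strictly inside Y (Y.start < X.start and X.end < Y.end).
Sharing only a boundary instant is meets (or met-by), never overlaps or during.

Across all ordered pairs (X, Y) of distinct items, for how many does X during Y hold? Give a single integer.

10

Checking all 72 ordered pairs for relation 'during'; matching pairs in alphabetical order:
(A, Q): A during Q ✓
(A, R): A during R ✓
(D, L): D during L ✓
(D, P): D during P ✓
(D, R): D during R ✓
(D, W): D during W ✓
(H, R): H during R ✓
(L, R): L during R ✓
(L, W): L during W ✓
(P, W): P during W ✓
Count: 10.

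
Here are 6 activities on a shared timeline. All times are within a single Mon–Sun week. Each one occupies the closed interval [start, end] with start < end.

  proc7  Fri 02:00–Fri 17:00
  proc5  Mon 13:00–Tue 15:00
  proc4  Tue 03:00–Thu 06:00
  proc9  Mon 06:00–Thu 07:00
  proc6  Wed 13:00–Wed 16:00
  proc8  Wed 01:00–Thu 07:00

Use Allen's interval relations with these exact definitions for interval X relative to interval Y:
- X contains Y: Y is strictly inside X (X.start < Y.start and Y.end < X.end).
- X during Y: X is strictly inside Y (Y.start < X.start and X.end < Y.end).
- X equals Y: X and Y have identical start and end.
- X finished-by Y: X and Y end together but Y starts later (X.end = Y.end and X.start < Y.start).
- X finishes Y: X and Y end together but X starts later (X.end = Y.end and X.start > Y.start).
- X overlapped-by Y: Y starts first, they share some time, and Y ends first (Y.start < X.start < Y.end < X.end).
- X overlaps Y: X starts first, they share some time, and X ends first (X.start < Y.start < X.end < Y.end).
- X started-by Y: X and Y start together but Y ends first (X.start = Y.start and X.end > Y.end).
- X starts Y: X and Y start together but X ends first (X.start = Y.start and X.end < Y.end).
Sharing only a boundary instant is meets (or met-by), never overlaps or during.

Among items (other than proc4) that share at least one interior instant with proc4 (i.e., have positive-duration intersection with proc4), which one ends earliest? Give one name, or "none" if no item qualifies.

proc5

Target proc4 = [Tue 03:00, Thu 06:00].
proc5 [Mon 13:00, Tue 15:00] → overlaps → candidate.
proc6 [Wed 13:00, Wed 16:00] → during → candidate.
proc7 [Fri 02:00, Fri 17:00] → after → excluded.
proc8 [Wed 01:00, Thu 07:00] → overlapped-by → candidate.
proc9 [Mon 06:00, Thu 07:00] → contains → candidate.
Among candidates, earliest end is Tue 15:00 → proc5.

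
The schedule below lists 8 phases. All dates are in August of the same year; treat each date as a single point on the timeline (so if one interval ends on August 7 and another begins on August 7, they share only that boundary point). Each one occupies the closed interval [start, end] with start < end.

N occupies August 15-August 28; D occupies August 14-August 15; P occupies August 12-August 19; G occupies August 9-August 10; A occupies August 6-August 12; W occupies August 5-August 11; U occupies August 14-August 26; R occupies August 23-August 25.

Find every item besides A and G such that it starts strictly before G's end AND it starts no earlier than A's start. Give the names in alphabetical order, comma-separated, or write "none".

Conditions: its start is strictly before G's end (X.start < August 10) AND its start is no earlier than A's start (X.start >= August 6).
D: start August 14 < August 10? ✗; start August 14 >= August 6? ✓ → no.
N: start August 15 < August 10? ✗; start August 15 >= August 6? ✓ → no.
P: start August 12 < August 10? ✗; start August 12 >= August 6? ✓ → no.
R: start August 23 < August 10? ✗; start August 23 >= August 6? ✓ → no.
U: start August 14 < August 10? ✗; start August 14 >= August 6? ✓ → no.
W: start August 5 < August 10? ✓; start August 5 >= August 6? ✗ → no.
Result: none.

none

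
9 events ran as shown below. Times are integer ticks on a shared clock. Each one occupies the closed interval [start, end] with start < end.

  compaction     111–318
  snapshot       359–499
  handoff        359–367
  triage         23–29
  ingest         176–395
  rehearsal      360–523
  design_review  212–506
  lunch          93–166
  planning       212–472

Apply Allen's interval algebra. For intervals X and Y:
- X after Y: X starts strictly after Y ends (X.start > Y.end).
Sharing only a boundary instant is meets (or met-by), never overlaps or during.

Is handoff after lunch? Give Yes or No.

Yes

handoff = [359, 367], lunch = [93, 166].
Actual relation of handoff to lunch: after.
Asked whether 'after' holds → Yes.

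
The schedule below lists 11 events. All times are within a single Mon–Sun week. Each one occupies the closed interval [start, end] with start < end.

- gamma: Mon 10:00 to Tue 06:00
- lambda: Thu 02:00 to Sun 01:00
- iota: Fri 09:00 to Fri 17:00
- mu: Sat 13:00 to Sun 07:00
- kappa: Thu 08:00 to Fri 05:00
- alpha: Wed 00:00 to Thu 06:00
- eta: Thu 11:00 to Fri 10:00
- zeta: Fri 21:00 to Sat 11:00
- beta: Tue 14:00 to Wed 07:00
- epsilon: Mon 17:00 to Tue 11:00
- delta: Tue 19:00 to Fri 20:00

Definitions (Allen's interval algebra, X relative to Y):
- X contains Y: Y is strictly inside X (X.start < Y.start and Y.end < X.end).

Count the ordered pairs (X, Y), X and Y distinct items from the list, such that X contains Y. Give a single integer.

8

Checking all 110 ordered pairs for relation 'contains'; matching pairs in alphabetical order:
(delta, alpha): delta contains alpha ✓
(delta, eta): delta contains eta ✓
(delta, iota): delta contains iota ✓
(delta, kappa): delta contains kappa ✓
(lambda, eta): lambda contains eta ✓
(lambda, iota): lambda contains iota ✓
(lambda, kappa): lambda contains kappa ✓
(lambda, zeta): lambda contains zeta ✓
Count: 8.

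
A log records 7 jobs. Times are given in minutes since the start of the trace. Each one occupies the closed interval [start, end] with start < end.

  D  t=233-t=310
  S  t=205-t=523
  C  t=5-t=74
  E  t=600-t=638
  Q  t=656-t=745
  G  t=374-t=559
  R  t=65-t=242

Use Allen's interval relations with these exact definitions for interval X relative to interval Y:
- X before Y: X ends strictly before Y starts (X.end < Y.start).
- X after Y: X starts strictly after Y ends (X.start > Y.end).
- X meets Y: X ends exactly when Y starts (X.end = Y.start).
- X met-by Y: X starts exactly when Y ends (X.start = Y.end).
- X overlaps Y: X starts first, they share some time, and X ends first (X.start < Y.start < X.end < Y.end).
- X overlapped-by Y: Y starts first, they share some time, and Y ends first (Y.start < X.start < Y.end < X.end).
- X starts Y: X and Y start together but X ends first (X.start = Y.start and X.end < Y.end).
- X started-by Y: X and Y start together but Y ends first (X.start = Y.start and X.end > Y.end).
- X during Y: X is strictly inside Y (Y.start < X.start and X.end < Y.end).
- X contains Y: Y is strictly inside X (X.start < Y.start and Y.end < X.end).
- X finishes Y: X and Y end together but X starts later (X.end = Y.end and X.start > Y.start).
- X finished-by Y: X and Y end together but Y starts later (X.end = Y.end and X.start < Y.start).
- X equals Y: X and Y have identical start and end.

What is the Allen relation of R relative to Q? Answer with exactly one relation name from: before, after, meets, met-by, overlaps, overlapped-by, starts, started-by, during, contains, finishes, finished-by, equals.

R = [t=65, t=242]; Q = [t=656, t=745].
Compare endpoints: R.start < Q.start, R.start < Q.end, R.end < Q.start, R.end < Q.end.
That pattern is 'before'.

before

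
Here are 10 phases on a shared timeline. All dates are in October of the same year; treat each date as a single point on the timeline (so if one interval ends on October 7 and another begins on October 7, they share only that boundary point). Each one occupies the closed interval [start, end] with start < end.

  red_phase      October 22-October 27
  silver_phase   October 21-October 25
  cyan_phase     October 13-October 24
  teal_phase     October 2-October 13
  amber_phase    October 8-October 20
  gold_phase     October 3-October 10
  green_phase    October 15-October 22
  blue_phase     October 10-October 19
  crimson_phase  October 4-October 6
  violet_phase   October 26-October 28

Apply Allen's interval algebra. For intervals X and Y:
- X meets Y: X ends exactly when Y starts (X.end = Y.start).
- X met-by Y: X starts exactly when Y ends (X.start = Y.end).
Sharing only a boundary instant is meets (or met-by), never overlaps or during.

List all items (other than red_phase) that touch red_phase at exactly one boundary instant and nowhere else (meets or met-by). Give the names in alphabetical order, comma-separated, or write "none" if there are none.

green_phase

Target red_phase = [October 22, October 27].
amber_phase [October 8, October 20] → before → no.
blue_phase [October 10, October 19] → before → no.
crimson_phase [October 4, October 6] → before → no.
cyan_phase [October 13, October 24] → overlaps → no.
gold_phase [October 3, October 10] → before → no.
green_phase [October 15, October 22] → meets → yes.
silver_phase [October 21, October 25] → overlaps → no.
teal_phase [October 2, October 13] → before → no.
violet_phase [October 26, October 28] → overlapped-by → no.
Result: green_phase.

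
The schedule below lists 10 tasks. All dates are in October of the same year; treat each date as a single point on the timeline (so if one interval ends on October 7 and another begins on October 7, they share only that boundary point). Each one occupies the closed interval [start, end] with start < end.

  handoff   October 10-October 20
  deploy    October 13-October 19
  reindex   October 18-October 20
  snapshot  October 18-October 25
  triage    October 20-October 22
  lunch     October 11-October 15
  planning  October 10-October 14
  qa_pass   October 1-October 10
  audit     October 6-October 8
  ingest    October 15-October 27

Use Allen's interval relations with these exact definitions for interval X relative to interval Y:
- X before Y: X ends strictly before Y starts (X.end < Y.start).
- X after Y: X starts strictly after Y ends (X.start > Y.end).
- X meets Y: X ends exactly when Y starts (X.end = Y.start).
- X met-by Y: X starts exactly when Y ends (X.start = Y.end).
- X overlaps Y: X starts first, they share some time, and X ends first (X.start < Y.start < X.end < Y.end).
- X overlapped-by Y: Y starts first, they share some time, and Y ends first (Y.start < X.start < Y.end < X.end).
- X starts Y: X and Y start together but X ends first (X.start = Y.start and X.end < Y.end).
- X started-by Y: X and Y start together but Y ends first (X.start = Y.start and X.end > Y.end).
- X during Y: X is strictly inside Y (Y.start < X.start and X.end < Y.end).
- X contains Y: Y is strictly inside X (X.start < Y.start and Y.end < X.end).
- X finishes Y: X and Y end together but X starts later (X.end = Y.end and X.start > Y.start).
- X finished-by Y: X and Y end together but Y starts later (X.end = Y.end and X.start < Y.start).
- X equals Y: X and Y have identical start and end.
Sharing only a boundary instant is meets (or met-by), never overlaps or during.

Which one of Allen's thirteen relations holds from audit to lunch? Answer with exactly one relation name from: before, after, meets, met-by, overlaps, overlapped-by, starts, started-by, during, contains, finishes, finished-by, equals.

before

audit = [October 6, October 8]; lunch = [October 11, October 15].
Compare endpoints: audit.start < lunch.start, audit.start < lunch.end, audit.end < lunch.start, audit.end < lunch.end.
That pattern is 'before'.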